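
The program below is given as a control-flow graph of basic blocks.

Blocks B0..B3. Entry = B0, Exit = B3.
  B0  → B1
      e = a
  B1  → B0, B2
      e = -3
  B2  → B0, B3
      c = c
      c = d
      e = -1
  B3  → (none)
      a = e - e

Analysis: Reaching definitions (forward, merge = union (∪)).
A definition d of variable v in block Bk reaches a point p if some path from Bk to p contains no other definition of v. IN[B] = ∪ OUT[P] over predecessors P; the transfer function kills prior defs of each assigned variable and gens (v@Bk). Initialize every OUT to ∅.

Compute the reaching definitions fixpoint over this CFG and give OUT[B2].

Answer: {c@B2, e@B2}

Working:
Fixpoint table:
  B0:  IN={c@B2, e@B1, e@B2}  OUT={c@B2, e@B0}
  B1:  IN={c@B2, e@B0}  OUT={c@B2, e@B1}
  B2:  IN={c@B2, e@B1}  OUT={c@B2, e@B2}
  B3:  IN={c@B2, e@B2}  OUT={a@B3, c@B2, e@B2}

Merge at B2: IN[B2] = OUT[B1] = {c@B2, e@B1}
Applying B2's transfer function to that IN value gives OUT[B2] (row B2 above).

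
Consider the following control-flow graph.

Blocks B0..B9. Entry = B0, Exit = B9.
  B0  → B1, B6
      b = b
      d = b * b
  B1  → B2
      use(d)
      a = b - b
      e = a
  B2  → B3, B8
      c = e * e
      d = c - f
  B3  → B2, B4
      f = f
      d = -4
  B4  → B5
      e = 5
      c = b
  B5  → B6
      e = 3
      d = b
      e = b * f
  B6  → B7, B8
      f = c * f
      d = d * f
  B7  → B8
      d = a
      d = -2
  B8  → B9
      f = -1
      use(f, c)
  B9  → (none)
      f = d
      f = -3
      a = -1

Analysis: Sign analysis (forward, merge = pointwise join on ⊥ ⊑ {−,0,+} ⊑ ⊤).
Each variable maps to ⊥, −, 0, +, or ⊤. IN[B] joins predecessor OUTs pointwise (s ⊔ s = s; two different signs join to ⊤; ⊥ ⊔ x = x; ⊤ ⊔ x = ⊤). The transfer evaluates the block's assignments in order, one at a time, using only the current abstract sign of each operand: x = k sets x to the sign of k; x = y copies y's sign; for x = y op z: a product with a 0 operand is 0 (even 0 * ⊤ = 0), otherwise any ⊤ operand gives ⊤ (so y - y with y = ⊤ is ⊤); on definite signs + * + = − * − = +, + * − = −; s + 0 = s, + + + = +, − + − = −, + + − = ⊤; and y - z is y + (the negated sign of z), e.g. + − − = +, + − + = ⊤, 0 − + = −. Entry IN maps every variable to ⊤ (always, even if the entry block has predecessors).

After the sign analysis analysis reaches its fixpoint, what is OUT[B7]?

Fixpoint table:
  B0: | IN=(all ⊤) | OUT=(all ⊤)
  B1: | IN=(all ⊤) | OUT=(all ⊤)
  B2: | IN=(all ⊤) | OUT=(all ⊤)
  B3: | IN=(all ⊤) | OUT={d:-; rest ⊤}
  B4: | IN={d:-; rest ⊤} | OUT={d:-, e:+; rest ⊤}
  B5: | IN={d:-, e:+; rest ⊤} | OUT=(all ⊤)
  B6: | IN=(all ⊤) | OUT=(all ⊤)
  B7: | IN=(all ⊤) | OUT={d:-; rest ⊤}
  B8: | IN=(all ⊤) | OUT={f:-; rest ⊤}
  B9: | IN={f:-; rest ⊤} | OUT={a:-, f:-; rest ⊤}

Merge at B7: IN[B7] = OUT[B6] = {a: ⊤, b: ⊤, c: ⊤, d: ⊤, e: ⊤, f: ⊤}
Applying B7's transfer function to that IN value gives OUT[B7] (row B7 above).

Answer: {a: ⊤, b: ⊤, c: ⊤, d: -, e: ⊤, f: ⊤}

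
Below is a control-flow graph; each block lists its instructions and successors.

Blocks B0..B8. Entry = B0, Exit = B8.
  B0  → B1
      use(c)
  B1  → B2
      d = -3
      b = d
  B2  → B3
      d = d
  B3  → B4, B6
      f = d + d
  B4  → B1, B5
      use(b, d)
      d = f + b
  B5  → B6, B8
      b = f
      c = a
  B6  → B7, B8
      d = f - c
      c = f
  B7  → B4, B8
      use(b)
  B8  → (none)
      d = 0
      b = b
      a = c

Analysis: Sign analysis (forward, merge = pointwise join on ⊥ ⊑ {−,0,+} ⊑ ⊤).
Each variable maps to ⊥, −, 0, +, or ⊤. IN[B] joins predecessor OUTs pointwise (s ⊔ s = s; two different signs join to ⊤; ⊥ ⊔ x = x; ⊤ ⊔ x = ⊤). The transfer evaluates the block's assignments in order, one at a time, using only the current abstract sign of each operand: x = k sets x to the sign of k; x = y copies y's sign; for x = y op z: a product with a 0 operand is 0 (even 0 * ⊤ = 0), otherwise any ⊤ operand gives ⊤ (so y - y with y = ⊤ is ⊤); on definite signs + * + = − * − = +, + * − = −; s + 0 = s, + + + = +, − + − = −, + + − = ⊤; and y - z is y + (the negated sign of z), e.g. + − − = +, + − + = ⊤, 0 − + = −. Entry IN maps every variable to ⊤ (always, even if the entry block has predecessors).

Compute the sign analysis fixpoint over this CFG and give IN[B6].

Fixpoint table:
  B0:  IN=(all ⊤)  OUT=(all ⊤)
  B1:  IN=(all ⊤)  OUT={b:-, d:-; rest ⊤}
  B2:  IN={b:-, d:-; rest ⊤}  OUT={b:-, d:-; rest ⊤}
  B3:  IN={b:-, d:-; rest ⊤}  OUT={b:-, d:-, f:-; rest ⊤}
  B4:  IN={b:-, f:-; rest ⊤}  OUT={b:-, d:-, f:-; rest ⊤}
  B5:  IN={b:-, d:-, f:-; rest ⊤}  OUT={b:-, d:-, f:-; rest ⊤}
  B6:  IN={b:-, d:-, f:-; rest ⊤}  OUT={b:-, c:-, f:-; rest ⊤}
  B7:  IN={b:-, c:-, f:-; rest ⊤}  OUT={b:-, c:-, f:-; rest ⊤}
  B8:  IN={b:-, f:-; rest ⊤}  OUT={b:-, d:0, f:-; rest ⊤}

Merge at B6: IN[B6] = OUT[B3] ⊔ OUT[B5] = {a: ⊤, b: -, c: ⊤, d: -, e: ⊤, f: -}

Answer: {a: ⊤, b: -, c: ⊤, d: -, e: ⊤, f: -}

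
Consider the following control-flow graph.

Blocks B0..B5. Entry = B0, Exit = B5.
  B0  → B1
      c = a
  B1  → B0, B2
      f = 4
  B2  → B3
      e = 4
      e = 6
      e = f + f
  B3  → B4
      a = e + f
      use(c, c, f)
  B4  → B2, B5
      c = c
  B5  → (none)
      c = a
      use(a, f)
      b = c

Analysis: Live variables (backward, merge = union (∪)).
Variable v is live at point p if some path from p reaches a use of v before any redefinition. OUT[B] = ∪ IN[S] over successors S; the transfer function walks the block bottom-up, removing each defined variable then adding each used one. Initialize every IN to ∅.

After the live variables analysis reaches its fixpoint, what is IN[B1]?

Converged values:
  B0:   IN={a}   OUT={a, c}
  B1:   IN={a, c}   OUT={a, c, f}
  B2:   IN={c, f}   OUT={c, e, f}
  B3:   IN={c, e, f}   OUT={a, c, f}
  B4:   IN={a, c, f}   OUT={a, c, f}
  B5:   IN={a, f}   OUT={}

Merge at B1: OUT[B1] = IN[B0] ⊔ IN[B2] = {a, c, f}
Applying B1's transfer function to that OUT value gives IN[B1] (row B1 above).

Answer: {a, c}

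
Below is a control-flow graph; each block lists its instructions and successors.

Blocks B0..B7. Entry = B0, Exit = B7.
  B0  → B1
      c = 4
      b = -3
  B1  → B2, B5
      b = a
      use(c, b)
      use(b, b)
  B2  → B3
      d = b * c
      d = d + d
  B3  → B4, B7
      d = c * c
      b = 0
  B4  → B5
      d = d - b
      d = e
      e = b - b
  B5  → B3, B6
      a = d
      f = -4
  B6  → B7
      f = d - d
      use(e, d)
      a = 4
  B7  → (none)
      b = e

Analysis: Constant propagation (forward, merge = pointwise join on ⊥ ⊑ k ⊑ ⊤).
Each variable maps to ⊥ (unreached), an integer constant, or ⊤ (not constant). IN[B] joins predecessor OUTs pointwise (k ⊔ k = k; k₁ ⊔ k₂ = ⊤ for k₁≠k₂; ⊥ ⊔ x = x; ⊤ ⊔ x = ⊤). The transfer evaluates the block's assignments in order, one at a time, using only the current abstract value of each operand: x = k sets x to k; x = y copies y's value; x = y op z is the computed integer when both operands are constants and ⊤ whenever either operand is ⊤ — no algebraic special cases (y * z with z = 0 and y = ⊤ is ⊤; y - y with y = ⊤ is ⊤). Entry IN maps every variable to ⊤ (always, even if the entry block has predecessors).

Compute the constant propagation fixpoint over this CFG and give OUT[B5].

Answer: {a: ⊤, b: ⊤, c: 4, d: ⊤, e: ⊤, f: -4}

Derivation:
Per-block solution:
  B0:  IN=(all ⊤)  OUT={b:-3, c:4; rest ⊤}
  B1:  IN={b:-3, c:4; rest ⊤}  OUT={c:4; rest ⊤}
  B2:  IN={c:4; rest ⊤}  OUT={c:4; rest ⊤}
  B3:  IN={c:4; rest ⊤}  OUT={b:0, c:4, d:16; rest ⊤}
  B4:  IN={b:0, c:4, d:16; rest ⊤}  OUT={b:0, c:4, e:0; rest ⊤}
  B5:  IN={c:4; rest ⊤}  OUT={c:4, f:-4; rest ⊤}
  B6:  IN={c:4, f:-4; rest ⊤}  OUT={a:4, c:4; rest ⊤}
  B7:  IN={c:4; rest ⊤}  OUT={c:4; rest ⊤}

Merge at B5: IN[B5] = OUT[B1] ⊔ OUT[B4] = {a: ⊤, b: ⊤, c: 4, d: ⊤, e: ⊤, f: ⊤}
Applying B5's transfer function to that IN value gives OUT[B5] (row B5 above).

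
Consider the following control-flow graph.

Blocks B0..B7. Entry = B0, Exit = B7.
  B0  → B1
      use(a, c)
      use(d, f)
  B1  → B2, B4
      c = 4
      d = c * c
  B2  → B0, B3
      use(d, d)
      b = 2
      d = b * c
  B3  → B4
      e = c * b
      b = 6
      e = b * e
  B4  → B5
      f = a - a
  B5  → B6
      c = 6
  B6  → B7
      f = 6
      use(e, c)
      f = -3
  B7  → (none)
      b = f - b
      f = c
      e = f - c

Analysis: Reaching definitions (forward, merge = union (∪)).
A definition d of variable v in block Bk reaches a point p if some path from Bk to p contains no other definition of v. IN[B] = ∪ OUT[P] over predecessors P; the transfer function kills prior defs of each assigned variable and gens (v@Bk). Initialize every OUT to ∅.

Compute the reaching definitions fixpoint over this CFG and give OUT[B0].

Per-block solution:
  B0:   IN={b@B2, c@B1, d@B2}   OUT={b@B2, c@B1, d@B2}
  B1:   IN={b@B2, c@B1, d@B2}   OUT={b@B2, c@B1, d@B1}
  B2:   IN={b@B2, c@B1, d@B1}   OUT={b@B2, c@B1, d@B2}
  B3:   IN={b@B2, c@B1, d@B2}   OUT={b@B3, c@B1, d@B2, e@B3}
  B4:   IN={b@B2, b@B3, c@B1, d@B1, d@B2, e@B3}   OUT={b@B2, b@B3, c@B1, d@B1, d@B2, e@B3, f@B4}
  B5:   IN={b@B2, b@B3, c@B1, d@B1, d@B2, e@B3, f@B4}   OUT={b@B2, b@B3, c@B5, d@B1, d@B2, e@B3, f@B4}
  B6:   IN={b@B2, b@B3, c@B5, d@B1, d@B2, e@B3, f@B4}   OUT={b@B2, b@B3, c@B5, d@B1, d@B2, e@B3, f@B6}
  B7:   IN={b@B2, b@B3, c@B5, d@B1, d@B2, e@B3, f@B6}   OUT={b@B7, c@B5, d@B1, d@B2, e@B7, f@B7}

Merge at B0 (entry node, so the boundary value {} is joined with the incoming edge(s)): IN[B0] = {} ⊔ OUT[B2] = {b@B2, c@B1, d@B2}
Applying B0's transfer function to that IN value gives OUT[B0] (row B0 above).

Answer: {b@B2, c@B1, d@B2}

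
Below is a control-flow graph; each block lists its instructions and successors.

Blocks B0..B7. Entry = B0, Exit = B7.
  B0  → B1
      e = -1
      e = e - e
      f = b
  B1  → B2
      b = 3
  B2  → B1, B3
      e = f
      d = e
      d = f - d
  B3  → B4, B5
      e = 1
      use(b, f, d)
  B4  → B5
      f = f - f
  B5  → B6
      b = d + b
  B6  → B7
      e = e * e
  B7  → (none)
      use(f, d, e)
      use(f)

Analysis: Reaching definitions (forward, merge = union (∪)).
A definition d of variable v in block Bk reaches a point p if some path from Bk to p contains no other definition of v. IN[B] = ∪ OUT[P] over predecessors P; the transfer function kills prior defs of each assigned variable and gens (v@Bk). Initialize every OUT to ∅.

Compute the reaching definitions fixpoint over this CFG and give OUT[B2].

Answer: {b@B1, d@B2, e@B2, f@B0}

Derivation:
Converged values:
  B0: | IN={} | OUT={e@B0, f@B0}
  B1: | IN={b@B1, d@B2, e@B0, e@B2, f@B0} | OUT={b@B1, d@B2, e@B0, e@B2, f@B0}
  B2: | IN={b@B1, d@B2, e@B0, e@B2, f@B0} | OUT={b@B1, d@B2, e@B2, f@B0}
  B3: | IN={b@B1, d@B2, e@B2, f@B0} | OUT={b@B1, d@B2, e@B3, f@B0}
  B4: | IN={b@B1, d@B2, e@B3, f@B0} | OUT={b@B1, d@B2, e@B3, f@B4}
  B5: | IN={b@B1, d@B2, e@B3, f@B0, f@B4} | OUT={b@B5, d@B2, e@B3, f@B0, f@B4}
  B6: | IN={b@B5, d@B2, e@B3, f@B0, f@B4} | OUT={b@B5, d@B2, e@B6, f@B0, f@B4}
  B7: | IN={b@B5, d@B2, e@B6, f@B0, f@B4} | OUT={b@B5, d@B2, e@B6, f@B0, f@B4}

Merge at B2: IN[B2] = OUT[B1] = {b@B1, d@B2, e@B0, e@B2, f@B0}
Applying B2's transfer function to that IN value gives OUT[B2] (row B2 above).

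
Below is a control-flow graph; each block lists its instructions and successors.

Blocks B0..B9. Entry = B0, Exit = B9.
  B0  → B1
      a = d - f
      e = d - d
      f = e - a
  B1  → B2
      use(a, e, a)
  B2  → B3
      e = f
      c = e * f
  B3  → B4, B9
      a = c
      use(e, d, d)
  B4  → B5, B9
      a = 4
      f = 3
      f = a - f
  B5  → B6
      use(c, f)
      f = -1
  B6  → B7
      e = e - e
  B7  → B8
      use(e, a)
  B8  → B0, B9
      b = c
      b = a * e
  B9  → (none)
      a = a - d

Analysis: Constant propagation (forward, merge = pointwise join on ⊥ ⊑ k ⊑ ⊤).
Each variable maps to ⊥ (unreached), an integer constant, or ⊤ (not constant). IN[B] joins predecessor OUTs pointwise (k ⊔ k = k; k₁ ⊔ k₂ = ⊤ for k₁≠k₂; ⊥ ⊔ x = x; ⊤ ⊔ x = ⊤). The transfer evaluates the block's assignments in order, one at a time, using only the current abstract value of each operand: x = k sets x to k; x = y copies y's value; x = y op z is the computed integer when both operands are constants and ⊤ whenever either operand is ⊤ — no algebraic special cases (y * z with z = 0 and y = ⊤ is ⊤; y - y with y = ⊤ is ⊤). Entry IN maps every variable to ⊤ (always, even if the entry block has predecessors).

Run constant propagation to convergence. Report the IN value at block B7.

Answer: {a: 4, b: ⊤, c: ⊤, d: ⊤, e: ⊤, f: -1}

Working:
Converged values:
  B0:   IN=(all ⊤)   OUT=(all ⊤)
  B1:   IN=(all ⊤)   OUT=(all ⊤)
  B2:   IN=(all ⊤)   OUT=(all ⊤)
  B3:   IN=(all ⊤)   OUT=(all ⊤)
  B4:   IN=(all ⊤)   OUT={a:4, f:1; rest ⊤}
  B5:   IN={a:4, f:1; rest ⊤}   OUT={a:4, f:-1; rest ⊤}
  B6:   IN={a:4, f:-1; rest ⊤}   OUT={a:4, f:-1; rest ⊤}
  B7:   IN={a:4, f:-1; rest ⊤}   OUT={a:4, f:-1; rest ⊤}
  B8:   IN={a:4, f:-1; rest ⊤}   OUT={a:4, f:-1; rest ⊤}
  B9:   IN=(all ⊤)   OUT=(all ⊤)

Merge at B7: IN[B7] = OUT[B6] = {a: 4, b: ⊤, c: ⊤, d: ⊤, e: ⊤, f: -1}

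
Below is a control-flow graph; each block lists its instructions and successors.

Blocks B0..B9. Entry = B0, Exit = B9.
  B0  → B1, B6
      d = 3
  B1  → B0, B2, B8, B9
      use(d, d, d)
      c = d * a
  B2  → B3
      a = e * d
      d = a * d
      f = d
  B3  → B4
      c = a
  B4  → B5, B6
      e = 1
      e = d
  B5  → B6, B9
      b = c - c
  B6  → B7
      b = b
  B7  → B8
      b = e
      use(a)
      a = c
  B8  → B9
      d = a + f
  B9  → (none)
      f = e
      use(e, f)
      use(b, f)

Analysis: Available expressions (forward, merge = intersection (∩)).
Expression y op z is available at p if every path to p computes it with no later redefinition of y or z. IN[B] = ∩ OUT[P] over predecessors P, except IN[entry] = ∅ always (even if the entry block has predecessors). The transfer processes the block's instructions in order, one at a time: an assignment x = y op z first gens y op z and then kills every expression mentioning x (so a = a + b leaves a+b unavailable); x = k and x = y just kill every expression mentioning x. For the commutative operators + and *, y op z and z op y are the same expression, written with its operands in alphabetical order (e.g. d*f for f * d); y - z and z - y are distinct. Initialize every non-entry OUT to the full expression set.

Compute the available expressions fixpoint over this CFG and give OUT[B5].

Answer: {c-c}

Working:
Per-block solution:
  B0: | IN={} | OUT={}
  B1: | IN={} | OUT={a*d}
  B2: | IN={a*d} | OUT={}
  B3: | IN={} | OUT={}
  B4: | IN={} | OUT={}
  B5: | IN={} | OUT={c-c}
  B6: | IN={} | OUT={}
  B7: | IN={} | OUT={}
  B8: | IN={} | OUT={a+f}
  B9: | IN={} | OUT={}

Merge at B5: IN[B5] = OUT[B4] = {}
Applying B5's transfer function to that IN value gives OUT[B5] (row B5 above).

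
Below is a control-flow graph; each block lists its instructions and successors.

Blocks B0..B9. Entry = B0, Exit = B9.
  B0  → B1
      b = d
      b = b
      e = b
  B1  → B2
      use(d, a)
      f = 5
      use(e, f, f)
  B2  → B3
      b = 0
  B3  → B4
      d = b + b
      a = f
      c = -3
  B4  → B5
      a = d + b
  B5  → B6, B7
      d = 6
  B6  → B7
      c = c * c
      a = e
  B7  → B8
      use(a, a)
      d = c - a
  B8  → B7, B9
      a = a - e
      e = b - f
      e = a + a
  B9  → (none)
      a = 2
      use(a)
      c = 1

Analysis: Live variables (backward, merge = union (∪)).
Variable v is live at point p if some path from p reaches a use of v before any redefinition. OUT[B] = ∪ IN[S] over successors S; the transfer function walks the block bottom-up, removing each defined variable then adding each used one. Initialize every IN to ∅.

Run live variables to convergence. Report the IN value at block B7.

Answer: {a, b, c, e, f}

Working:
Converged values:
  B0: | IN={a, d} | OUT={a, d, e}
  B1: | IN={a, d, e} | OUT={e, f}
  B2: | IN={e, f} | OUT={b, e, f}
  B3: | IN={b, e, f} | OUT={b, c, d, e, f}
  B4: | IN={b, c, d, e, f} | OUT={a, b, c, e, f}
  B5: | IN={a, b, c, e, f} | OUT={a, b, c, e, f}
  B6: | IN={b, c, e, f} | OUT={a, b, c, e, f}
  B7: | IN={a, b, c, e, f} | OUT={a, b, c, e, f}
  B8: | IN={a, b, c, e, f} | OUT={a, b, c, e, f}
  B9: | IN={} | OUT={}

Merge at B7: OUT[B7] = IN[B8] = {a, b, c, e, f}
Applying B7's transfer function to that OUT value gives IN[B7] (row B7 above).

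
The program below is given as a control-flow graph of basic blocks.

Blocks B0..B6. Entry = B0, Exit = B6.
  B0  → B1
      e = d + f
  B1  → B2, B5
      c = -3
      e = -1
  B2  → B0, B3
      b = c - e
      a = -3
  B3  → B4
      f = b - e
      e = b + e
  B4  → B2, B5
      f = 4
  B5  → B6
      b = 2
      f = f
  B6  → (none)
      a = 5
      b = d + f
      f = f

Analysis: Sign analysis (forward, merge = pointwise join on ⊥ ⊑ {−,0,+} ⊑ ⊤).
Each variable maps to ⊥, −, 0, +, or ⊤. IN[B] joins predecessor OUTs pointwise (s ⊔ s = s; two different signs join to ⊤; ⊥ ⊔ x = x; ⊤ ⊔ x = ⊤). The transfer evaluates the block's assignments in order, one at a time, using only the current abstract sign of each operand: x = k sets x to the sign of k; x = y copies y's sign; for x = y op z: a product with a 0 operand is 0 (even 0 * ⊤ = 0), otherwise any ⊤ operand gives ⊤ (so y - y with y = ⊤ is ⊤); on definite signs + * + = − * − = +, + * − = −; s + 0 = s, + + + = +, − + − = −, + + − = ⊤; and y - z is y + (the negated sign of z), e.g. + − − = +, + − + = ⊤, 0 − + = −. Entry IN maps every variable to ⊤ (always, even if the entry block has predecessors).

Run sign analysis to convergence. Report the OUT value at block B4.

Fixpoint table:
  B0: | IN=(all ⊤) | OUT=(all ⊤)
  B1: | IN=(all ⊤) | OUT={c:-, e:-; rest ⊤}
  B2: | IN={c:-; rest ⊤} | OUT={a:-, c:-; rest ⊤}
  B3: | IN={a:-, c:-; rest ⊤} | OUT={a:-, c:-; rest ⊤}
  B4: | IN={a:-, c:-; rest ⊤} | OUT={a:-, c:-, f:+; rest ⊤}
  B5: | IN={c:-; rest ⊤} | OUT={b:+, c:-; rest ⊤}
  B6: | IN={b:+, c:-; rest ⊤} | OUT={a:+, c:-; rest ⊤}

Merge at B4: IN[B4] = OUT[B3] = {a: -, b: ⊤, c: -, d: ⊤, e: ⊤, f: ⊤}
Applying B4's transfer function to that IN value gives OUT[B4] (row B4 above).

Answer: {a: -, b: ⊤, c: -, d: ⊤, e: ⊤, f: +}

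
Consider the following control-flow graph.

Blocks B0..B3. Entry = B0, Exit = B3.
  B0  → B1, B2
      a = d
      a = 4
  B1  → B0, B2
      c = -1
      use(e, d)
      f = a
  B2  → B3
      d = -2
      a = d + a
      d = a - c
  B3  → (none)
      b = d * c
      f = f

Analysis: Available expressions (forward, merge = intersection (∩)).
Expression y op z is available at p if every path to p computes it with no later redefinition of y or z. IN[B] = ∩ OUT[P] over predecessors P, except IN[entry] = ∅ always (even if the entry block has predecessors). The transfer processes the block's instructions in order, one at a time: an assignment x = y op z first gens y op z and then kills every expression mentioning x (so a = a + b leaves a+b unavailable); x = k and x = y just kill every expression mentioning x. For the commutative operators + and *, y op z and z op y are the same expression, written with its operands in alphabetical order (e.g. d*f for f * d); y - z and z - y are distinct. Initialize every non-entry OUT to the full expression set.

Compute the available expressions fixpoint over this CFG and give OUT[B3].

Per-block solution:
  B0: | IN={} | OUT={}
  B1: | IN={} | OUT={}
  B2: | IN={} | OUT={a-c}
  B3: | IN={a-c} | OUT={a-c, c*d}

Merge at B3: IN[B3] = OUT[B2] = {a-c}
Applying B3's transfer function to that IN value gives OUT[B3] (row B3 above).

Answer: {a-c, c*d}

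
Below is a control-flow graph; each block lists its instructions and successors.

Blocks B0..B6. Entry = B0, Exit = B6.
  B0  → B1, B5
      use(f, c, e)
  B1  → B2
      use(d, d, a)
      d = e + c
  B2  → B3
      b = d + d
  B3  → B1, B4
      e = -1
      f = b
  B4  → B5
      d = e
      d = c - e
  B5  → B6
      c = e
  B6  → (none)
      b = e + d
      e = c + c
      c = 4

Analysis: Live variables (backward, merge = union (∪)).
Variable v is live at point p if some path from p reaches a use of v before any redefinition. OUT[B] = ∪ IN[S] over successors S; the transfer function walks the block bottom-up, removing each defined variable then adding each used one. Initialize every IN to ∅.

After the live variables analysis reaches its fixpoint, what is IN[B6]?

Answer: {c, d, e}

Trace:
Fixpoint table:
  B0:  IN={a, c, d, e, f}  OUT={a, c, d, e}
  B1:  IN={a, c, d, e}  OUT={a, c, d}
  B2:  IN={a, c, d}  OUT={a, b, c, d}
  B3:  IN={a, b, c, d}  OUT={a, c, d, e}
  B4:  IN={c, e}  OUT={d, e}
  B5:  IN={d, e}  OUT={c, d, e}
  B6:  IN={c, d, e}  OUT={}

B6 is the boundary node: OUT[B6] = {}
Applying B6's transfer function to that OUT value gives IN[B6] (row B6 above).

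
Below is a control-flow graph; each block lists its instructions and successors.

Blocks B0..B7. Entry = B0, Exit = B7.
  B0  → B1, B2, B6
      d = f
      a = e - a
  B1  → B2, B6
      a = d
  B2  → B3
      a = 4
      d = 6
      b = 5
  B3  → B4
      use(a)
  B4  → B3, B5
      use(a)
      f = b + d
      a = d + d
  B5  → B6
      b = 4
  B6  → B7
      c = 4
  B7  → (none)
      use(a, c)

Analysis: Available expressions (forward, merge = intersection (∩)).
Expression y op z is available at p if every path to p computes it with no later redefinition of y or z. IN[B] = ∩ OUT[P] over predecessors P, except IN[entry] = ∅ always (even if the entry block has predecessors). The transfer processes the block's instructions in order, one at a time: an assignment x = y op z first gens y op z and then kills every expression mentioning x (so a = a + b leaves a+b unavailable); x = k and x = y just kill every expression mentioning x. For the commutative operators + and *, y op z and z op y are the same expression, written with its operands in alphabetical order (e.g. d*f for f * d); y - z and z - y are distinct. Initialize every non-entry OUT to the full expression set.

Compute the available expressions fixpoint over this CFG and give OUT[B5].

Fixpoint table:
  B0: | IN={} | OUT={}
  B1: | IN={} | OUT={}
  B2: | IN={} | OUT={}
  B3: | IN={} | OUT={}
  B4: | IN={} | OUT={b+d, d+d}
  B5: | IN={b+d, d+d} | OUT={d+d}
  B6: | IN={} | OUT={}
  B7: | IN={} | OUT={}

Merge at B5: IN[B5] = OUT[B4] = {b+d, d+d}
Applying B5's transfer function to that IN value gives OUT[B5] (row B5 above).

Answer: {d+d}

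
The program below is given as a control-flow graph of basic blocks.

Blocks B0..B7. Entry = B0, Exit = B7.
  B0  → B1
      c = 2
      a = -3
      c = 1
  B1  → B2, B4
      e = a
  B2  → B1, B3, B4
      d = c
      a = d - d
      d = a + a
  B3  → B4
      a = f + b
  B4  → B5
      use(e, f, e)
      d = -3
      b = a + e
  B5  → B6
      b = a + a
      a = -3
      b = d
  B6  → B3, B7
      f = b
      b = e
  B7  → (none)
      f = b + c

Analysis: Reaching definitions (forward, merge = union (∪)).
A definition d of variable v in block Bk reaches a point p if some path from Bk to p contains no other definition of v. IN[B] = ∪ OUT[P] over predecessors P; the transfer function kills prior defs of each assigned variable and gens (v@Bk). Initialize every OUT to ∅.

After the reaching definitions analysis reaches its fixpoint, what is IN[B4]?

Per-block solution:
  B0:   IN={}   OUT={a@B0, c@B0}
  B1:   IN={a@B0, a@B2, c@B0, d@B2, e@B1}   OUT={a@B0, a@B2, c@B0, d@B2, e@B1}
  B2:   IN={a@B0, a@B2, c@B0, d@B2, e@B1}   OUT={a@B2, c@B0, d@B2, e@B1}
  B3:   IN={a@B2, a@B5, b@B6, c@B0, d@B2, d@B4, e@B1, f@B6}   OUT={a@B3, b@B6, c@B0, d@B2, d@B4, e@B1, f@B6}
  B4:   IN={a@B0, a@B2, a@B3, b@B6, c@B0, d@B2, d@B4, e@B1, f@B6}   OUT={a@B0, a@B2, a@B3, b@B4, c@B0, d@B4, e@B1, f@B6}
  B5:   IN={a@B0, a@B2, a@B3, b@B4, c@B0, d@B4, e@B1, f@B6}   OUT={a@B5, b@B5, c@B0, d@B4, e@B1, f@B6}
  B6:   IN={a@B5, b@B5, c@B0, d@B4, e@B1, f@B6}   OUT={a@B5, b@B6, c@B0, d@B4, e@B1, f@B6}
  B7:   IN={a@B5, b@B6, c@B0, d@B4, e@B1, f@B6}   OUT={a@B5, b@B6, c@B0, d@B4, e@B1, f@B7}

Merge at B4: IN[B4] = OUT[B1] ⊔ OUT[B2] ⊔ OUT[B3] = {a@B0, a@B2, a@B3, b@B6, c@B0, d@B2, d@B4, e@B1, f@B6}

Answer: {a@B0, a@B2, a@B3, b@B6, c@B0, d@B2, d@B4, e@B1, f@B6}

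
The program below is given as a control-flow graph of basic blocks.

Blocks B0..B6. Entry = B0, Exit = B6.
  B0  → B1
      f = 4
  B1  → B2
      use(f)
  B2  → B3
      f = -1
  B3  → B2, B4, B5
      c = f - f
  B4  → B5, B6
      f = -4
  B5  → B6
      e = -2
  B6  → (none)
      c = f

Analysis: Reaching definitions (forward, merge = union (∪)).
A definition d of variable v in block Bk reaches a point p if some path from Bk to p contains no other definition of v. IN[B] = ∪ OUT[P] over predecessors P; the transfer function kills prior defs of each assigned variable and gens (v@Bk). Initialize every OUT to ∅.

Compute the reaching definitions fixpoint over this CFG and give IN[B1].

Answer: {f@B0}

Derivation:
Per-block solution:
  B0:   IN={}   OUT={f@B0}
  B1:   IN={f@B0}   OUT={f@B0}
  B2:   IN={c@B3, f@B0, f@B2}   OUT={c@B3, f@B2}
  B3:   IN={c@B3, f@B2}   OUT={c@B3, f@B2}
  B4:   IN={c@B3, f@B2}   OUT={c@B3, f@B4}
  B5:   IN={c@B3, f@B2, f@B4}   OUT={c@B3, e@B5, f@B2, f@B4}
  B6:   IN={c@B3, e@B5, f@B2, f@B4}   OUT={c@B6, e@B5, f@B2, f@B4}

Merge at B1: IN[B1] = OUT[B0] = {f@B0}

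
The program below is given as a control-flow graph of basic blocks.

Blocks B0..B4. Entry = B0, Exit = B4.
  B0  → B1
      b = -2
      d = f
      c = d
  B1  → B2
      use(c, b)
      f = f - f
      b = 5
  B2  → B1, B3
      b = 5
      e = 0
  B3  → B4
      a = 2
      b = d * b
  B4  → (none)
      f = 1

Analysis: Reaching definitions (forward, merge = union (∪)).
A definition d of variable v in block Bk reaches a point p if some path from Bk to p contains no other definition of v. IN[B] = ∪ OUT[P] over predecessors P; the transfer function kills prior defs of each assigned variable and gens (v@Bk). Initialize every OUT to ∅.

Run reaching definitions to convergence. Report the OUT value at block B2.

Answer: {b@B2, c@B0, d@B0, e@B2, f@B1}

Trace:
Fixpoint table:
  B0:  IN={}  OUT={b@B0, c@B0, d@B0}
  B1:  IN={b@B0, b@B2, c@B0, d@B0, e@B2, f@B1}  OUT={b@B1, c@B0, d@B0, e@B2, f@B1}
  B2:  IN={b@B1, c@B0, d@B0, e@B2, f@B1}  OUT={b@B2, c@B0, d@B0, e@B2, f@B1}
  B3:  IN={b@B2, c@B0, d@B0, e@B2, f@B1}  OUT={a@B3, b@B3, c@B0, d@B0, e@B2, f@B1}
  B4:  IN={a@B3, b@B3, c@B0, d@B0, e@B2, f@B1}  OUT={a@B3, b@B3, c@B0, d@B0, e@B2, f@B4}

Merge at B2: IN[B2] = OUT[B1] = {b@B1, c@B0, d@B0, e@B2, f@B1}
Applying B2's transfer function to that IN value gives OUT[B2] (row B2 above).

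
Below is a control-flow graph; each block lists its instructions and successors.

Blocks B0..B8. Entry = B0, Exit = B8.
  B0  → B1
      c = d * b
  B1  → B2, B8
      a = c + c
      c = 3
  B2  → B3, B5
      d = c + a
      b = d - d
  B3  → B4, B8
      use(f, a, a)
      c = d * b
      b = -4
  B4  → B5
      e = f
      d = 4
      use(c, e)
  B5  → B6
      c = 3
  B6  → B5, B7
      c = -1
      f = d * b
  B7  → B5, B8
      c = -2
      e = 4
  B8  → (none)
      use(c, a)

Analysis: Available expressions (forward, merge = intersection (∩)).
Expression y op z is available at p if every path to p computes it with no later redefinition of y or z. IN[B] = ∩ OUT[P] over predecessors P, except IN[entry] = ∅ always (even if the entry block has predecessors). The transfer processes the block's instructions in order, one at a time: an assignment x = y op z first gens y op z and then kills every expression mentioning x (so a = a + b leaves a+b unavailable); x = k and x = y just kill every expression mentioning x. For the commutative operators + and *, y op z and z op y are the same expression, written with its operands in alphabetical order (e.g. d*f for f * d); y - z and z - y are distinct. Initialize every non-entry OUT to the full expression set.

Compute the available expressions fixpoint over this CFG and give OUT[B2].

Answer: {a+c, d-d}

Trace:
Fixpoint table:
  B0: | IN={} | OUT={b*d}
  B1: | IN={b*d} | OUT={b*d}
  B2: | IN={b*d} | OUT={a+c, d-d}
  B3: | IN={a+c, d-d} | OUT={d-d}
  B4: | IN={d-d} | OUT={}
  B5: | IN={} | OUT={}
  B6: | IN={} | OUT={b*d}
  B7: | IN={b*d} | OUT={b*d}
  B8: | IN={} | OUT={}

Merge at B2: IN[B2] = OUT[B1] = {b*d}
Applying B2's transfer function to that IN value gives OUT[B2] (row B2 above).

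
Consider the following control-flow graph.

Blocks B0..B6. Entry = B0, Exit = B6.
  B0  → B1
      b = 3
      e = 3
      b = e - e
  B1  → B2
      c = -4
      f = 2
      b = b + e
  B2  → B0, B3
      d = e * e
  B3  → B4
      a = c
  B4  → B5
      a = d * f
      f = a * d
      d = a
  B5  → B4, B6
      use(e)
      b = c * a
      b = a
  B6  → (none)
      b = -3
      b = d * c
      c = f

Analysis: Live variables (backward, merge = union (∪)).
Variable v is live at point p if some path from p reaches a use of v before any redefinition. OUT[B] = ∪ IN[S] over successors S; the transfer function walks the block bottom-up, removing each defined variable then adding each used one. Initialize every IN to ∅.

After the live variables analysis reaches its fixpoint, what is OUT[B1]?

Answer: {c, e, f}

Derivation:
Converged values:
  B0:  IN={}  OUT={b, e}
  B1:  IN={b, e}  OUT={c, e, f}
  B2:  IN={c, e, f}  OUT={c, d, e, f}
  B3:  IN={c, d, e, f}  OUT={c, d, e, f}
  B4:  IN={c, d, e, f}  OUT={a, c, d, e, f}
  B5:  IN={a, c, d, e, f}  OUT={c, d, e, f}
  B6:  IN={c, d, f}  OUT={}

Merge at B1: OUT[B1] = IN[B2] = {c, e, f}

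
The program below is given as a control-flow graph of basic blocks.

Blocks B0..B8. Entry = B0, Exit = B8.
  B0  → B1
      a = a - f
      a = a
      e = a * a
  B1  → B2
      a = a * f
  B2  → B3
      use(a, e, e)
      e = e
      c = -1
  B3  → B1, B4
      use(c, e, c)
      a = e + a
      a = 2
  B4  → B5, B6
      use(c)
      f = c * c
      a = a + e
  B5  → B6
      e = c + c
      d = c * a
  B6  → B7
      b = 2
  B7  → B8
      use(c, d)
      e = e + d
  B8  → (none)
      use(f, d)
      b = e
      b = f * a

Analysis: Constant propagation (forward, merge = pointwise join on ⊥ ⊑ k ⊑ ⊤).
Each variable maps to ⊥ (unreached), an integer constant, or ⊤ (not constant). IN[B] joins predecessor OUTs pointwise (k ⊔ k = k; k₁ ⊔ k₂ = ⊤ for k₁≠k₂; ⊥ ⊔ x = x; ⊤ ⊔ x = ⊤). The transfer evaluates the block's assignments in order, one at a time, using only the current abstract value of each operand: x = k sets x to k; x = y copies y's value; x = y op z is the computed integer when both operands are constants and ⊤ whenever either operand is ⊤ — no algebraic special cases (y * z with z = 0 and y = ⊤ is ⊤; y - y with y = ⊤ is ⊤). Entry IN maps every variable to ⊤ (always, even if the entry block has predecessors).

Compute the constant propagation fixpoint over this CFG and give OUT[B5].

Per-block solution:
  B0:   IN=(all ⊤)   OUT=(all ⊤)
  B1:   IN=(all ⊤)   OUT=(all ⊤)
  B2:   IN=(all ⊤)   OUT={c:-1; rest ⊤}
  B3:   IN={c:-1; rest ⊤}   OUT={a:2, c:-1; rest ⊤}
  B4:   IN={a:2, c:-1; rest ⊤}   OUT={c:-1, f:1; rest ⊤}
  B5:   IN={c:-1, f:1; rest ⊤}   OUT={c:-1, e:-2, f:1; rest ⊤}
  B6:   IN={c:-1, f:1; rest ⊤}   OUT={b:2, c:-1, f:1; rest ⊤}
  B7:   IN={b:2, c:-1, f:1; rest ⊤}   OUT={b:2, c:-1, f:1; rest ⊤}
  B8:   IN={b:2, c:-1, f:1; rest ⊤}   OUT={c:-1, f:1; rest ⊤}

Merge at B5: IN[B5] = OUT[B4] = {a: ⊤, b: ⊤, c: -1, d: ⊤, e: ⊤, f: 1}
Applying B5's transfer function to that IN value gives OUT[B5] (row B5 above).

Answer: {a: ⊤, b: ⊤, c: -1, d: ⊤, e: -2, f: 1}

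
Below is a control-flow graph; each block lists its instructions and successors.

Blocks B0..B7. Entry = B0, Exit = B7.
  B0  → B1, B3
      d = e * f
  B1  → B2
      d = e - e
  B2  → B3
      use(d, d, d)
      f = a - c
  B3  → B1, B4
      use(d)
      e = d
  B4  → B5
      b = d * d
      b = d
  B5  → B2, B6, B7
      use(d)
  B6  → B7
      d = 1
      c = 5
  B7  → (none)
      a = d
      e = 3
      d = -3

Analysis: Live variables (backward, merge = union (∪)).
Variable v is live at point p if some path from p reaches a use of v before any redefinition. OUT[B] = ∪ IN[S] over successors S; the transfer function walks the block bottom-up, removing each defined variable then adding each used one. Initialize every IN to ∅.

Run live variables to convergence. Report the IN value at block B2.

Answer: {a, c, d}

Derivation:
Converged values:
  B0:  IN={a, c, e, f}  OUT={a, c, d, e}
  B1:  IN={a, c, e}  OUT={a, c, d}
  B2:  IN={a, c, d}  OUT={a, c, d}
  B3:  IN={a, c, d}  OUT={a, c, d, e}
  B4:  IN={a, c, d}  OUT={a, c, d}
  B5:  IN={a, c, d}  OUT={a, c, d}
  B6:  IN={}  OUT={d}
  B7:  IN={d}  OUT={}

Merge at B2: OUT[B2] = IN[B3] = {a, c, d}
Applying B2's transfer function to that OUT value gives IN[B2] (row B2 above).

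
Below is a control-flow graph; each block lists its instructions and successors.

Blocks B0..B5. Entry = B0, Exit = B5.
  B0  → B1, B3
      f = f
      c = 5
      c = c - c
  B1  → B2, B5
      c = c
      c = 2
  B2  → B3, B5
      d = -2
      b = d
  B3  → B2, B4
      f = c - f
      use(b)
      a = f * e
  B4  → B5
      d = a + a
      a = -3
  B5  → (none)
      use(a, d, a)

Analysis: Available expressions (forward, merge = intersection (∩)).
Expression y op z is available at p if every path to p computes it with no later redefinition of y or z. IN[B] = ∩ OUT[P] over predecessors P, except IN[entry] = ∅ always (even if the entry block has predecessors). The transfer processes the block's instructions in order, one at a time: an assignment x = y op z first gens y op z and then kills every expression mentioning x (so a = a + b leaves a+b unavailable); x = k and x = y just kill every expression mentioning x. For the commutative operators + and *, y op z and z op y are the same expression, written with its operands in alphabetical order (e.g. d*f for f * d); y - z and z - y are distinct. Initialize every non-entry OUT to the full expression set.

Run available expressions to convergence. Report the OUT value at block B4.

Answer: {e*f}

Derivation:
Converged values:
  B0:   IN={}   OUT={}
  B1:   IN={}   OUT={}
  B2:   IN={}   OUT={}
  B3:   IN={}   OUT={e*f}
  B4:   IN={e*f}   OUT={e*f}
  B5:   IN={}   OUT={}

Merge at B4: IN[B4] = OUT[B3] = {e*f}
Applying B4's transfer function to that IN value gives OUT[B4] (row B4 above).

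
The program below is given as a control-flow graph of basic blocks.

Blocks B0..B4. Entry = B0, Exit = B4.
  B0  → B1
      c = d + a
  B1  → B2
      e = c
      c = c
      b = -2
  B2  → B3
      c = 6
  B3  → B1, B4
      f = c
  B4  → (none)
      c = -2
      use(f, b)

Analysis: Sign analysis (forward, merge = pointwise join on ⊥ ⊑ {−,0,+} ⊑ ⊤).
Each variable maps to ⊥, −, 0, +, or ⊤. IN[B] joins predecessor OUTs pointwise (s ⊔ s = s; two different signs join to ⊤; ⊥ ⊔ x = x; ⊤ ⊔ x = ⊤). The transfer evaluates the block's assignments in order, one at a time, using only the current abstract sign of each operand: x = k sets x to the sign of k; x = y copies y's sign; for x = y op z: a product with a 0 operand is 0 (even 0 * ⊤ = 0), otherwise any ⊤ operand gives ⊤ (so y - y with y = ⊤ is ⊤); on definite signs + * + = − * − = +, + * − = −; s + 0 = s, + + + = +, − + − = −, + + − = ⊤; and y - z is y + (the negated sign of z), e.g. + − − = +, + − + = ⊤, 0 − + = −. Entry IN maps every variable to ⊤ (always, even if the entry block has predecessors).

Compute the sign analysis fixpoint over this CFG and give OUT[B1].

Converged values:
  B0:  IN=(all ⊤)  OUT=(all ⊤)
  B1:  IN=(all ⊤)  OUT={b:-; rest ⊤}
  B2:  IN={b:-; rest ⊤}  OUT={b:-, c:+; rest ⊤}
  B3:  IN={b:-, c:+; rest ⊤}  OUT={b:-, c:+, f:+; rest ⊤}
  B4:  IN={b:-, c:+, f:+; rest ⊤}  OUT={b:-, c:-, f:+; rest ⊤}

Merge at B1: IN[B1] = OUT[B0] ⊔ OUT[B3] = {a: ⊤, b: ⊤, c: ⊤, d: ⊤, e: ⊤, f: ⊤}
Applying B1's transfer function to that IN value gives OUT[B1] (row B1 above).

Answer: {a: ⊤, b: -, c: ⊤, d: ⊤, e: ⊤, f: ⊤}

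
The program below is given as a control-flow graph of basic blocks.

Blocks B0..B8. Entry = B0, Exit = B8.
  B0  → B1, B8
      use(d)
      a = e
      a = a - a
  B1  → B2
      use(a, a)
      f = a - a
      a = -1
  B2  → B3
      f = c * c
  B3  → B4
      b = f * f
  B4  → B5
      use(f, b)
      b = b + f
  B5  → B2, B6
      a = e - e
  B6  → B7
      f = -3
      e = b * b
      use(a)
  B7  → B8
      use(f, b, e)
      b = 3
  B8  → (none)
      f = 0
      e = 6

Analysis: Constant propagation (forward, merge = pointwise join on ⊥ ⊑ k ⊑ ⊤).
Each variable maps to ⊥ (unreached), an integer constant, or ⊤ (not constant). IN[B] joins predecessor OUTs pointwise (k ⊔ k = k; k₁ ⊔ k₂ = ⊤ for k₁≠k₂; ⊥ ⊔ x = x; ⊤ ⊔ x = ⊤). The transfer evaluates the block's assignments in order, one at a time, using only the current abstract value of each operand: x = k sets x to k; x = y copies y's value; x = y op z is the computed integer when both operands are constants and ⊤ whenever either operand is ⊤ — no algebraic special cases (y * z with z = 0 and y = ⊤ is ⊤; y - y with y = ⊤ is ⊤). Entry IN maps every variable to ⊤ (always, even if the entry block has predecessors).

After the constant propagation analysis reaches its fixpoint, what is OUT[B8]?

Answer: {a: ⊤, b: ⊤, c: ⊤, d: ⊤, e: 6, f: 0}

Derivation:
Fixpoint table:
  B0:   IN=(all ⊤)   OUT=(all ⊤)
  B1:   IN=(all ⊤)   OUT={a:-1; rest ⊤}
  B2:   IN=(all ⊤)   OUT=(all ⊤)
  B3:   IN=(all ⊤)   OUT=(all ⊤)
  B4:   IN=(all ⊤)   OUT=(all ⊤)
  B5:   IN=(all ⊤)   OUT=(all ⊤)
  B6:   IN=(all ⊤)   OUT={f:-3; rest ⊤}
  B7:   IN={f:-3; rest ⊤}   OUT={b:3, f:-3; rest ⊤}
  B8:   IN=(all ⊤)   OUT={e:6, f:0; rest ⊤}

Merge at B8: IN[B8] = OUT[B0] ⊔ OUT[B7] = {a: ⊤, b: ⊤, c: ⊤, d: ⊤, e: ⊤, f: ⊤}
Applying B8's transfer function to that IN value gives OUT[B8] (row B8 above).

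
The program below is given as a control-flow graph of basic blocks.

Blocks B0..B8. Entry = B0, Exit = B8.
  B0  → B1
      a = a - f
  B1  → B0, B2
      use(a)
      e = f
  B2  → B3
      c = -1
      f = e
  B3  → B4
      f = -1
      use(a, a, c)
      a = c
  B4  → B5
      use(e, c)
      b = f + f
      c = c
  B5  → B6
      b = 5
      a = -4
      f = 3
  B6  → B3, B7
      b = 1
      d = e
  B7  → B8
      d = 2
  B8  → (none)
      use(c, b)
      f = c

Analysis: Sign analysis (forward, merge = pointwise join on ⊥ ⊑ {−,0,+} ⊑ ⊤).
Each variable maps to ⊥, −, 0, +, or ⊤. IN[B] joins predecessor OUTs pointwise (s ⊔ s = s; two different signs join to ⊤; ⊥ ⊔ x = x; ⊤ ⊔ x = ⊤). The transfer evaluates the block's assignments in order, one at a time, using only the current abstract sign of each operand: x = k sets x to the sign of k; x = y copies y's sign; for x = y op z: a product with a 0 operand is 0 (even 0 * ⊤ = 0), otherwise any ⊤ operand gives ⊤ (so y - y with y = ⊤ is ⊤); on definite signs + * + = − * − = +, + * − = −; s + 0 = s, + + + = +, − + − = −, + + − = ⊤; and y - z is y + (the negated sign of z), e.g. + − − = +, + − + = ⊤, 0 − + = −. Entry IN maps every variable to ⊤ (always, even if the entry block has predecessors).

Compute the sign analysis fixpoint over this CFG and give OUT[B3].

Answer: {a: -, b: ⊤, c: -, d: ⊤, e: ⊤, f: -}

Working:
Per-block solution:
  B0:   IN=(all ⊤)   OUT=(all ⊤)
  B1:   IN=(all ⊤)   OUT=(all ⊤)
  B2:   IN=(all ⊤)   OUT={c:-; rest ⊤}
  B3:   IN={c:-; rest ⊤}   OUT={a:-, c:-, f:-; rest ⊤}
  B4:   IN={a:-, c:-, f:-; rest ⊤}   OUT={a:-, b:-, c:-, f:-; rest ⊤}
  B5:   IN={a:-, b:-, c:-, f:-; rest ⊤}   OUT={a:-, b:+, c:-, f:+; rest ⊤}
  B6:   IN={a:-, b:+, c:-, f:+; rest ⊤}   OUT={a:-, b:+, c:-, f:+; rest ⊤}
  B7:   IN={a:-, b:+, c:-, f:+; rest ⊤}   OUT={a:-, b:+, c:-, d:+, f:+; rest ⊤}
  B8:   IN={a:-, b:+, c:-, d:+, f:+; rest ⊤}   OUT={a:-, b:+, c:-, d:+, f:-; rest ⊤}

Merge at B3: IN[B3] = OUT[B2] ⊔ OUT[B6] = {a: ⊤, b: ⊤, c: -, d: ⊤, e: ⊤, f: ⊤}
Applying B3's transfer function to that IN value gives OUT[B3] (row B3 above).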